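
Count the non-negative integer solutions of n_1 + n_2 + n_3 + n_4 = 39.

Stars and bars with 39 stars and 3 bars:
C(39+4-1, 4-1) = C(42,3).

Final answer: C(42,3) = 11480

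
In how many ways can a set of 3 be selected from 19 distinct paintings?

C(19,3) = 19!/(3! x 16!).

Final answer: \binom{19}{3} = 969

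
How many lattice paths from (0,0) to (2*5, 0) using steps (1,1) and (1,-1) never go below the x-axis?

Total monotonic paths to (5,5): C(10,5) = 252.
By the reflection principle, paths that go above the diagonal number C(10,6) = 210.
Valid Dyck paths: 252 - 210.
(These counts are the Catalan numbers.)

Final answer: C_{5} = 42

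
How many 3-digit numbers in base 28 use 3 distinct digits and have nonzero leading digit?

The leading digit has 27 choices (anything but zero); the next has 27 (anything but the first), then 26, and so on, one fewer each time.
Total: 27 x 27 x 26.

Final answer: 18954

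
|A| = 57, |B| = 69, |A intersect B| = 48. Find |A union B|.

|A union B| = |A| + |B| - |A intersect B| = 57 + 69 - 48.

Final answer: 78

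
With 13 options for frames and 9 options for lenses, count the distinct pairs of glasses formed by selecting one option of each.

By the multiplication principle: 13 x 9.

Final answer: 117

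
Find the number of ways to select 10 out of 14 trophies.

C(14,10) = 14!/(10! x 4!).

Final answer: \binom{14}{10} = 1001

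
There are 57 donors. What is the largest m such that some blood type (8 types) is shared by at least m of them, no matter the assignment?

There are 8 possible values for blood type (8 types). With 57 donors and 8 categories, by pigeonhole: ceiling(57/8).

Final answer: 8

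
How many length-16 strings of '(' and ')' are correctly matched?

This is a standard Catalan-number count: the answer is C_n. Here n = 8 (pairs).
C_n = C(2n,n) - C(2n,n+1), so C_{8} = C(16,8) - C(16,9) = 12870 - 11440.

Final answer: C_{8} = 1430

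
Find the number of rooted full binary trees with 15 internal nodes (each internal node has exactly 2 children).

The structures are counted by the Catalan number C_n. Here n = 15.
C_n = (2n)!/(n!(n+1)!), so C_{15} = 30!/(15! x 16!) = C(30,15)/16 = 155117520/16.

Final answer: C_{15} = 9694845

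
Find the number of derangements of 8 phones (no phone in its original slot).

Derangements satisfy D(n) = (n-1)(D(n-1) + D(n-2)), starting from D(0)=1, D(1)=0.
D(2) = 1 x (0 + 1) = 1
D(3) = 2 x (1 + 0) = 2
D(4) = 3 x (2 + 1) = 9
D(5) = 4 x (9 + 2) = 44
D(6) = 5 x (44 + 9) = 265
D(7) = 6 x (265 + 44) = 1854
D(8) = 7 x (D(7) + D(6)) = 7 x (1854 + 265)

Final answer: D(8) = 14833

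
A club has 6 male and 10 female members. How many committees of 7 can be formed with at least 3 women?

Sum over valid woman counts:
C(10,3)C(6,4) = 1800
C(10,4)C(6,3) = 4200
C(10,5)C(6,2) = 3780
C(10,6)C(6,1) = 1260
C(10,7)C(6,0) = 120
Total: 1800 + 4200 + 3780 + 1260 + 120.

Final answer: 11160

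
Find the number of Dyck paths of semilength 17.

Total monotonic paths to (17,17): C(34,17) = 2333606220.
A path is bad iff it touches y = x + 1; reflecting its initial segment maps bad paths bijectively onto all paths to (16,18), of which there are C(34,18) = 2203961430.
Valid Dyck paths: 2333606220 - 2203961430.
(Equivalently, C_{17} = C(34,17)/18 = 2333606220/18.)

Final answer: C_{17} = 129644790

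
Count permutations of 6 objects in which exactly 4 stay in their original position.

Choose which 4 elements are fixed: C(6,4) = 15.
Derange the remaining 2 using D(j) = (j-1)(D(j-1) + D(j-2)), D(0)=1, D(1)=0: D(2)=1.
Total: 15 x 1.

Final answer: C(6,4) D(2) = 15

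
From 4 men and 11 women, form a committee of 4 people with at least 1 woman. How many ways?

Sum over valid woman counts:
C(11,1)C(4,3) = 44
C(11,2)C(4,2) = 330
C(11,3)C(4,1) = 660
C(11,4)C(4,0) = 330
Total: 44 + 330 + 660 + 330.

Final answer: 1364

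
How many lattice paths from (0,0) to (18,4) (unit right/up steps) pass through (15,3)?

Paths (0,0)->(15,3): C(18,3) = 816.
Paths (15,3)->(18,4): C(4,1) = 4.
By multiplication principle: 816 x 4.

Final answer: 3264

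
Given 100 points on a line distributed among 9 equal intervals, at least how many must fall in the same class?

By pigeonhole with 100 objects and 9 categories: ceiling(100/9).

Final answer: 12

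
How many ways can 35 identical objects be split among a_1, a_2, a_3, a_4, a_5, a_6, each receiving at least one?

Substitute a'_i = a_i - 1 (so a'_i >= 0). Then sum a'_i = 35 - 6 = 29.
Stars and bars: C(29+6-1, 6-1) = C(34,5).

Final answer: C(34,5) = 278256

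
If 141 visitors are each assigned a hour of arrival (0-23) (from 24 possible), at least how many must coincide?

There are 24 possible values for hour of arrival (0-23). With 141 visitors and 24 categories, by pigeonhole: ceiling(141/24).

Final answer: 6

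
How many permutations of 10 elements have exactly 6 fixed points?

Choose which 6 elements are fixed: C(10,6) = 210.
Derange the remaining 4 using D(j) = (j-1)(D(j-1) + D(j-2)), D(0)=1, D(1)=0: D(2)=1, D(3)=2, D(4)=9.
Total: 210 x 9.

Final answer: C(10,6) D(4) = 1890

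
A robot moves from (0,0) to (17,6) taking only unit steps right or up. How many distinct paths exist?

Each path has 17 right steps and 6 up steps in some order (23 steps total).
Choose which 6 of the 23 steps are up: C(23,6).

Final answer: C(23,6) = 100947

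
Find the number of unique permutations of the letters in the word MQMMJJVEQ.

Letters (E:1, J:2, M:3, Q:2, V:1). Total letters: 9.
Permutations = 9!/(3! x 2! x 2!).

Final answer: 15120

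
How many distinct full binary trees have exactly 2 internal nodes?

This is a standard Catalan-number count: the answer is C_n. Here n = 2.
C_n = C(2n,n) - C(2n,n+1), so C_{2} = C(4,2) - C(4,3) = 6 - 4.

Final answer: C_{2} = 2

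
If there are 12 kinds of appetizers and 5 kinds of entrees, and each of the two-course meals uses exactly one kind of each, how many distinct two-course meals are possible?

By the multiplication principle: 12 x 5.

Final answer: 60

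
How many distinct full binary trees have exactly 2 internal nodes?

This is counted by the nth Catalan number C_n. Here n = 2.
C_n = (2n)!/(n!(n+1)!), so C_{2} = 4!/(2! x 3!) = C(4,2)/3 = 6/3.

Final answer: C_{2} = 2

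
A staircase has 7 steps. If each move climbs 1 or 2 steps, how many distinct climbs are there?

Let f(n) count the ways. The last step is size 1 or 2, so f(n) = f(n-1) + f(n-2) with f(1)=1, f(2)=2.
Iterating the recurrence: f(1)=1, f(2)=2, f(3)=3, f(4)=5, f(5)=8, f(6)=13, f(7)=21.

Final answer: 21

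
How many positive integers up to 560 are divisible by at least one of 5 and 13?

Multiples of 5: 112. Multiples of 13: 43. Of both (lcm=65): 8.
By inclusion-exclusion: 112 + 43 - 8.

Final answer: 147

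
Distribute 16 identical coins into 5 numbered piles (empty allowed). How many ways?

Stars and bars: C(n+k-1, k-1) = C(20,4).

Final answer: C(20,4) = 4845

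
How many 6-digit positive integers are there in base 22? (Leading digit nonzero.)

Leading digit: 21 options (nonzero). Other 5 digit(s): 22 options each.
Total: 21 x 22^5.

Final answer: 108226272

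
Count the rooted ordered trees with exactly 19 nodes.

The structures are counted by the Catalan number C_n. Here n = 19 - 1 = 18.
Using C_0 = 1 and C_(k+1) = C_k x 2(2k+1)/(k+2), build up term by term: C_1=1, C_2=2, C_3=5, C_4=14, C_5=42, C_6=132, C_7=429, C_8=1430, C_9=4862, C_10=16796, C_11=58786, C_12=208012, C_13=742900, C_14=2674440, C_15=9694845, C_16=35357670, C_17=129644790, C_18=477638700.

Final answer: C_{18} = 477638700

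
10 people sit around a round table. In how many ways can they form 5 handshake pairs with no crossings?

This is a standard Catalan-number count: the answer is C_n. Here n = 10/2 = 5.
C_n = C(2n,n) - C(2n,n+1), so C_{5} = C(10,5) - C(10,6) = 252 - 210.

Final answer: C_{5} = 42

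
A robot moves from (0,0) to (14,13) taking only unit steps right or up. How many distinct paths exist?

Each path has 14 right steps and 13 up steps in some order (27 steps total).
Choose which 13 of the 27 steps are up: C(27,13).

Final answer: C(27,13) = 20058300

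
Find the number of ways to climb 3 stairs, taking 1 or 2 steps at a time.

Condition on the final move: it is a 1-step (f(n-1) ways to get there) or a 2-step (f(n-2) ways), so f(n) = f(n-1) + f(n-2), with f(1)=1, f(2)=2.
Iterating the recurrence: f(1)=1, f(2)=2, f(3)=3.

Final answer: 3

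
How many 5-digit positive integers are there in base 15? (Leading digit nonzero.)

In base 15, the leading digit has 14 choices (1..14); each of the remaining 4 digits has 15 choices.
Total: 14 x 15^4.

Final answer: 708750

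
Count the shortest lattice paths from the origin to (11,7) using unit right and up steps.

Each path has 11 right steps and 7 up steps in some order (18 steps total).
Choose which 7 of the 18 steps are up: C(18,7).

Final answer: C(18,7) = 31824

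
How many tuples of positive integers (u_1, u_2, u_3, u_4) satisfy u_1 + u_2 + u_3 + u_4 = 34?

Substitute u'_i = u_i - 1 (so u'_i >= 0). Then sum u'_i = 34 - 4 = 30.
Stars and bars: C(30+4-1, 4-1) = C(33,3).

Final answer: C(33,3) = 5456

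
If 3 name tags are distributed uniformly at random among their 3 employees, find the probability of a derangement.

Derangements satisfy D(n) = (n-1)(D(n-1) + D(n-2)), starting from D(0)=1, D(1)=0.
Building up: D(2)=1, D(3)=2.
Total arrangements: 3! = 6.
Probability = D(3)/3! = 1/3.

Final answer: D(3)/3! = 2/6 = 0.333333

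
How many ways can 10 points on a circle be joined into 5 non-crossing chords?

This is counted by the nth Catalan number C_n. Here n = 10/2 = 5.
C_n = (2n)!/(n!(n+1)!), so C_{5} = 10!/(5! x 6!) = C(10,5)/6 = 252/6.

Final answer: C_{5} = 42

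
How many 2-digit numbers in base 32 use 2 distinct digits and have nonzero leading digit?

First digit: 31 (nonzero). Second: 31 (not first). Third: 30, etc.
Total: 31 x 31.

Final answer: 961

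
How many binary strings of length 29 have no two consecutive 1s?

Classify by the final bit: ...0 gives a(n-1) strings, ...01 gives a(n-2) strings. Thus a(n) = a(n-1) + a(n-2) with a(1)=2, a(2)=3.
Iterating the recurrence: a(1)=2, a(2)=3, a(3)=5, a(4)=8, a(5)=13, a(6)=21, a(7)=34, a(8)=55, a(9)=89, a(10)=144, a(11)=233, a(12)=377, a(13)=610, a(14)=987, a(15)=1597, a(16)=2584, a(17)=4181, a(18)=6765, a(19)=10946, a(20)=17711, a(21)=28657, a(22)=46368, a(23)=75025, a(24)=121393, a(25)=196418, a(26)=317811, a(27)=514229, a(28)=832040, a(29)=1346269.

Final answer: 1346269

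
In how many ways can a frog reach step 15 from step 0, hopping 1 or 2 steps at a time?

Let f(n) count the ways. The last step is size 1 or 2, so f(n) = f(n-1) + f(n-2) with f(1)=1, f(2)=2.
Computing successive values: f(1)=1, f(2)=2, f(3)=3, f(4)=5, f(5)=8, f(6)=13, f(7)=21, f(8)=34, f(9)=55, f(10)=89, f(11)=144, f(12)=233, f(13)=377, f(14)=610, f(15)=987.

Final answer: 987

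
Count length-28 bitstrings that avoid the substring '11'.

Classify by the final bit: ...0 gives a(n-1) strings, ...01 gives a(n-2) strings. Thus a(n) = a(n-1) + a(n-2) with a(1)=2, a(2)=3.
Iterating the recurrence: a(1)=2, a(2)=3, a(3)=5, a(4)=8, a(5)=13, a(6)=21, a(7)=34, a(8)=55, a(9)=89, a(10)=144, a(11)=233, a(12)=377, a(13)=610, a(14)=987, a(15)=1597, a(16)=2584, a(17)=4181, a(18)=6765, a(19)=10946, a(20)=17711, a(21)=28657, a(22)=46368, a(23)=75025, a(24)=121393, a(25)=196418, a(26)=317811, a(27)=514229, a(28)=832040.

Final answer: 832040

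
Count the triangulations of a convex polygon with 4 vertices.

This is counted by the nth Catalan number C_n. Here n = 4 - 2 = 2.
Using C_0 = 1 and C_(k+1) = C_k x 2(2k+1)/(k+2), build up term by term: C_1=1, C_2=2.

Final answer: C_{2} = 2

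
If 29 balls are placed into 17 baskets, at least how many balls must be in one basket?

By the pigeonhole principle: ceiling(29/17).

Final answer: 2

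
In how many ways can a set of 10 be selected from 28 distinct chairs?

C(28,10) = 28!/(10! x 18!).

Final answer: \binom{28}{10} = 13123110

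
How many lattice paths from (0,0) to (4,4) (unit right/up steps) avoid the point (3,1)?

Total paths to (4,4): C(8,4) = 70.
Paths through (3,1): C(4,1) x C(4,3) = 16.
Avoiding (3,1): 70 - 16.

Final answer: 54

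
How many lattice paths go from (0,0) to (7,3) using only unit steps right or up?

Each path has 7 right steps and 3 up steps in some order (10 steps total).
Choose which 3 of the 10 steps are up: C(10,3).

Final answer: C(10,3) = 120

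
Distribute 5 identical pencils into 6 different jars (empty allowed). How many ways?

Stars and bars: C(n+k-1, k-1) = C(10,5).

Final answer: C(10,5) = 252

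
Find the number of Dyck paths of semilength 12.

Total monotonic paths to (12,12): C(24,12) = 2704156.
A path is bad iff it touches y = x + 1; reflecting its initial segment maps bad paths bijectively onto all paths to (11,13), of which there are C(24,13) = 2496144.
Valid Dyck paths: 2704156 - 2496144.
(Equivalently, C_{12} = C(24,12)/13 = 2704156/13.)

Final answer: C_{12} = 208012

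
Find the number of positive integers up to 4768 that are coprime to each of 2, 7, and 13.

|div by 2|=2384, |div by 7|=681, |div by 13|=366.
|div by 2&7|=340, |div by 2&13|=183, |div by 7&13|=52, |div by all|=26.
By inclusion-exclusion, divisible by at least one: 2384+681+366-340-183-52+26 = 2882.
Not divisible by any: 4768 - 2882.

Final answer: 1886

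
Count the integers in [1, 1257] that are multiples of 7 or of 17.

Multiples of 7: 179. Multiples of 17: 73. Of both (lcm=119): 10.
By inclusion-exclusion: 179 + 73 - 10.

Final answer: 242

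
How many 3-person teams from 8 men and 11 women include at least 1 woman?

Sum over valid woman counts:
C(11,1)C(8,2) = 308
C(11,2)C(8,1) = 440
C(11,3)C(8,0) = 165
Total: 308 + 440 + 165.

Final answer: 913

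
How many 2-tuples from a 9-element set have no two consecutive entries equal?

Let g(n) count such strings. g(1) = 9, and each valid string of length n-1 extends in 8 ways (any symbol but the last), so g(n) = 8 g(n-1).
Total: g(2) = 9 x 8^1.

Final answer: 9 x 8^{1} = 72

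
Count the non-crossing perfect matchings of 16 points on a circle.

This is a standard Catalan-number count: the answer is C_n. Here n = 16/2 = 8.
C_n = C(2n,n) - C(2n,n+1), so C_{8} = C(16,8) - C(16,9) = 12870 - 11440.

Final answer: C_{8} = 1430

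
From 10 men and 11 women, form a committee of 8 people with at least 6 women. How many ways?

Sum over valid woman counts:
C(11,6)C(10,2) = 20790
C(11,7)C(10,1) = 3300
C(11,8)C(10,0) = 165
Total: 20790 + 3300 + 165.

Final answer: 24255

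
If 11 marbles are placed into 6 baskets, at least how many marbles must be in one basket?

By the pigeonhole principle: ceiling(11/6).

Final answer: 2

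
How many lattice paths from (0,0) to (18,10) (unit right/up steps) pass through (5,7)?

Paths (0,0)->(5,7): C(12,7) = 792.
Paths (5,7)->(18,10): C(16,3) = 560.
By multiplication principle: 792 x 560.

Final answer: 443520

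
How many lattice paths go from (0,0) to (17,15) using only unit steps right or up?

Each path has 17 right steps and 15 up steps in some order (32 steps total).
Choose which 15 of the 32 steps are up: C(32,15).

Final answer: C(32,15) = 565722720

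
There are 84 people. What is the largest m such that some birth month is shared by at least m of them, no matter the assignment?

There are 12 possible values for birth month. With 84 people and 12 categories, by pigeonhole: ceiling(84/12).

Final answer: 7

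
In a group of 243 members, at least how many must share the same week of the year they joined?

There are 52 possible values for week of the year they joined. With 243 members and 52 categories, by pigeonhole: ceiling(243/52).

Final answer: 5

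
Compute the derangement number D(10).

Derangements satisfy D(n) = (n-1)(D(n-1) + D(n-2)), starting from D(0)=1, D(1)=0.
D(2) = 1 x (0 + 1) = 1
D(3) = 2 x (1 + 0) = 2
D(4) = 3 x (2 + 1) = 9
D(5) = 4 x (9 + 2) = 44
D(6) = 5 x (44 + 9) = 265
D(7) = 6 x (265 + 44) = 1854
D(8) = 7 x (1854 + 265) = 14833
D(9) = 8 x (14833 + 1854) = 133496
D(10) = 9 x (D(9) + D(8)) = 9 x (133496 + 14833)

Final answer: D(10) = 1334961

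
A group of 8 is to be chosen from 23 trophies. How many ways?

C(23,8) = 23!/(8! x (23-8)!).

Final answer: C(23,8) = 490314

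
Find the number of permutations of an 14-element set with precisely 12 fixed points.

Choose which 12 elements are fixed: C(14,12) = 91.
Derange the remaining 2 using D(j) = (j-1)(D(j-1) + D(j-2)), D(0)=1, D(1)=0: D(2)=1.
Total: 91 x 1.

Final answer: C(14,12) D(2) = 91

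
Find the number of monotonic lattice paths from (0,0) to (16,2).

Each path has 16 right steps and 2 up steps in some order (18 steps total).
Choose which 2 of the 18 steps are up: C(18,2).

Final answer: C(18,2) = 153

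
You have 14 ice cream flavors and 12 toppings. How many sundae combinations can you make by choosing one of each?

By the multiplication principle: 14 x 12.

Final answer: 168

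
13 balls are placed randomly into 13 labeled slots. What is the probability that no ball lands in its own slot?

D(n) = (n-1)(D(n-1) + D(n-2)), D(0)=1, D(1)=0.
Building up: D(2)=1, D(3)=2, D(4)=9, D(5)=44, D(6)=265, D(7)=1854, D(8)=14833, D(9)=133496, D(10)=1334961, D(11)=14684570, D(12)=176214841, D(13)=2290792932.
Total arrangements: 13! = 6227020800.
Probability = D(13)/13! = 63633137/172972800.

Final answer: D(13)/13! = 2290792932/6227020800 = 0.367879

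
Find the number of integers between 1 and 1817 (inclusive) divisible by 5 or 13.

Multiples of 5: 363. Multiples of 13: 139. Of both (lcm=65): 27.
By inclusion-exclusion: 363 + 139 - 27.

Final answer: 475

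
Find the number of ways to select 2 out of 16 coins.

C(16,2) = 16!/(2! x (16-2)!).

Final answer: C(16,2) = 120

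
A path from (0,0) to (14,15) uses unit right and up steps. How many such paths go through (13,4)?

Paths (0,0)->(13,4): C(17,4) = 2380.
Paths (13,4)->(14,15): C(12,11) = 12.
By multiplication principle: 2380 x 12.

Final answer: 28560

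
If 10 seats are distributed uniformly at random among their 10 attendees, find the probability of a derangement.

Derangements satisfy D(n) = (n-1)(D(n-1) + D(n-2)), starting from D(0)=1, D(1)=0.
Building up: D(2)=1, D(3)=2, D(4)=9, D(5)=44, D(6)=265, D(7)=1854, D(8)=14833, D(9)=133496, D(10)=1334961.
Total arrangements: 10! = 3628800.
Probability = D(10)/10! = 16481/44800.

Final answer: D(10)/10! = 1334961/3628800 = 0.367879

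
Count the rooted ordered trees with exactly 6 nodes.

The structures are counted by the Catalan number C_n. Here n = 6 - 1 = 5.
C_n = C(2n,n)/(n+1), so C_{5} = C(10,5)/6 = 252/6.

Final answer: C_{5} = 42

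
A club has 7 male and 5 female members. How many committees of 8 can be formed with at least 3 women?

Sum over valid woman counts:
C(5,3)C(7,5) = 210
C(5,4)C(7,4) = 175
C(5,5)C(7,3) = 35
Total: 210 + 175 + 35.

Final answer: 420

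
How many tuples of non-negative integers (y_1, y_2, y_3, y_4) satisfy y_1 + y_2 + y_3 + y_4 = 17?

Stars and bars with 17 stars and 3 bars:
C(17+4-1, 4-1) = C(20,3).

Final answer: C(20,3) = 1140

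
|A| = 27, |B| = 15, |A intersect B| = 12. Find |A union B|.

|A union B| = |A| + |B| - |A intersect B| = 27 + 15 - 12.

Final answer: 30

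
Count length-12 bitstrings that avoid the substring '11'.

Classify by the final bit: ...0 gives a(n-1) strings, ...01 gives a(n-2) strings. Thus a(n) = a(n-1) + a(n-2) with a(1)=2, a(2)=3.
Building up term by term: a(1)=2, a(2)=3, a(3)=5, a(4)=8, a(5)=13, a(6)=21, a(7)=34, a(8)=55, a(9)=89, a(10)=144, a(11)=233, a(12)=377.

Final answer: 377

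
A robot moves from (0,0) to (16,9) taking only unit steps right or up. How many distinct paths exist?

Each path has 16 right steps and 9 up steps in some order (25 steps total).
Choose which 9 of the 25 steps are up: C(25,9).

Final answer: C(25,9) = 2042975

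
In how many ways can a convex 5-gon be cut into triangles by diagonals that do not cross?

The structures are counted by the Catalan number C_n. Here n = 5 - 2 = 3.
Using C_0 = 1 and C_(k+1) = C_k x 2(2k+1)/(k+2), build up term by term: C_1=1, C_2=2, C_3=5.

Final answer: C_{3} = 5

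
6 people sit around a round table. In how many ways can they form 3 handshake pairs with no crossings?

This is counted by the nth Catalan number C_n. Here n = 6/2 = 3.
C_n = C(2n,n)/(n+1), so C_{3} = C(6,3)/4 = 20/4.

Final answer: C_{3} = 5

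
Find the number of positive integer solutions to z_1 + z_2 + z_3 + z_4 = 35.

Substitute z'_i = z_i - 1 (so z'_i >= 0). Then sum z'_i = 35 - 4 = 31.
Stars and bars: C(31+4-1, 4-1) = C(34,3).

Final answer: C(34,3) = 5984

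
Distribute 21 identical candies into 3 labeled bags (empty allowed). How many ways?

Stars and bars: C(n+k-1, k-1) = C(23,2).

Final answer: C(23,2) = 253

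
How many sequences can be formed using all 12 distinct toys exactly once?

The number of ways to arrange 12 distinct objects is 12!.

Final answer: 12! = 479001600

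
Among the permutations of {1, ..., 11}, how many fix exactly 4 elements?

Choose which 4 elements are fixed: C(11,4) = 330.
Derange the remaining 7 using D(j) = (j-1)(D(j-1) + D(j-2)), D(0)=1, D(1)=0: D(2)=1, D(3)=2, D(4)=9, D(5)=44, D(6)=265, D(7)=1854.
Total: 330 x 1854.

Final answer: C(11,4) D(7) = 611820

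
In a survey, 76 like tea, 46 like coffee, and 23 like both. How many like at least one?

|A union B| = |A| + |B| - |A intersect B| = 76 + 46 - 23.

Final answer: 99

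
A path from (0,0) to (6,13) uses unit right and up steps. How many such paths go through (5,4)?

Paths (0,0)->(5,4): C(9,4) = 126.
Paths (5,4)->(6,13): C(10,9) = 10.
By multiplication principle: 126 x 10.

Final answer: 1260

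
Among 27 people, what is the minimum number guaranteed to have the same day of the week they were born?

There are 7 possible values for day of the week they were born. With 27 people and 7 categories, by pigeonhole: ceiling(27/7).

Final answer: 4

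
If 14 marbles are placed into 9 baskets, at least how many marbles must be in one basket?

By the pigeonhole principle: ceiling(14/9).

Final answer: 2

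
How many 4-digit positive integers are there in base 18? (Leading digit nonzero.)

Leading digit: 17 options (nonzero). Other 3 digit(s): 18 options each.
Total: 17 x 18^3.

Final answer: 99144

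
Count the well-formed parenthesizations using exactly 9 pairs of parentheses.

This is a standard Catalan-number count: the answer is C_n. Here n = 9 (pairs).
C_n = C(2n,n) - C(2n,n+1), so C_{9} = C(18,9) - C(18,10) = 48620 - 43758.

Final answer: C_{9} = 4862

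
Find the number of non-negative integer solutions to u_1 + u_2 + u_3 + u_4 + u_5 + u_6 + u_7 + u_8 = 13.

Stars and bars with 13 stars and 7 bars:
C(13+8-1, 8-1) = C(20,7).

Final answer: C(20,7) = 77520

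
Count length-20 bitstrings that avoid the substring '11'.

A valid string ends in 0 (append to any length-(n-1) valid string) or in 01 (append to any length-(n-2) valid string), so a(n) = a(n-1) + a(n-2) with a(1)=2, a(2)=3.
Computing successive values: a(1)=2, a(2)=3, a(3)=5, a(4)=8, a(5)=13, a(6)=21, a(7)=34, a(8)=55, a(9)=89, a(10)=144, a(11)=233, a(12)=377, a(13)=610, a(14)=987, a(15)=1597, a(16)=2584, a(17)=4181, a(18)=6765, a(19)=10946, a(20)=17711.

Final answer: 17711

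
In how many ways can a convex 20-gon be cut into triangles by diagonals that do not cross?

The structures are counted by the Catalan number C_n. Here n = 20 - 2 = 18.
Using C_0 = 1 and C_(k+1) = C_k x 2(2k+1)/(k+2), build up term by term: C_1=1, C_2=2, C_3=5, C_4=14, C_5=42, C_6=132, C_7=429, C_8=1430, C_9=4862, C_10=16796, C_11=58786, C_12=208012, C_13=742900, C_14=2674440, C_15=9694845, C_16=35357670, C_17=129644790, C_18=477638700.

Final answer: C_{18} = 477638700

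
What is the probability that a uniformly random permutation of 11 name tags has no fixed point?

D(n) = (n-1)(D(n-1) + D(n-2)), D(0)=1, D(1)=0.
Building up: D(2)=1, D(3)=2, D(4)=9, D(5)=44, D(6)=265, D(7)=1854, D(8)=14833, D(9)=133496, D(10)=1334961, D(11)=14684570.
Total arrangements: 11! = 39916800.
Probability = D(11)/11! = 1468457/3991680.

Final answer: D(11)/11! = 14684570/39916800 = 0.367879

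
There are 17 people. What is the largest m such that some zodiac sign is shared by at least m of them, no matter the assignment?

There are 12 possible values for zodiac sign. With 17 people and 12 categories, by pigeonhole: ceiling(17/12).

Final answer: 2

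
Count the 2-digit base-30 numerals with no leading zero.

In base 30, the leading digit has 29 choices (1..29); each of the remaining 1 digits has 30 choices.
Total: 29 x 30^1.

Final answer: 870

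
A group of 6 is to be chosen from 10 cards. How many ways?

C(10,6) = 10!/(6! x (10-6)!).

Final answer: C(10,6) = 210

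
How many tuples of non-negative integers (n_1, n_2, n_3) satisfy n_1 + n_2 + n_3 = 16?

Stars and bars with 16 stars and 2 bars:
C(16+3-1, 3-1) = C(18,2).

Final answer: C(18,2) = 153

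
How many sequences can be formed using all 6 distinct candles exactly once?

The number of ways to arrange 6 distinct objects is 6!.

Final answer: 6! = 720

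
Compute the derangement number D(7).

Use the recurrence D(n) = (n-1)(D(n-1) + D(n-2)) with D(0)=1, D(1)=0.
D(2) = 1 x (0 + 1) = 1
D(3) = 2 x (1 + 0) = 2
D(4) = 3 x (2 + 1) = 9
D(5) = 4 x (9 + 2) = 44
D(6) = 5 x (44 + 9) = 265
D(7) = 6 x (D(6) + D(5)) = 6 x (265 + 44)

Final answer: D(7) = 1854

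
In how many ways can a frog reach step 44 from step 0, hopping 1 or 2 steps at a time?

Condition on the final move: it is a 1-step (f(n-1) ways to get there) or a 2-step (f(n-2) ways), so f(n) = f(n-1) + f(n-2), with f(1)=1, f(2)=2.
Building up term by term: f(1)=1, f(2)=2, f(3)=3, f(4)=5, f(5)=8, f(6)=13, f(7)=21, f(8)=34, f(9)=55, f(10)=89, f(11)=144, f(12)=233, f(13)=377, f(14)=610, f(15)=987, f(16)=1597, f(17)=2584, f(18)=4181, f(19)=6765, f(20)=10946, f(21)=17711, f(22)=28657, f(23)=46368, f(24)=75025, f(25)=121393, f(26)=196418, f(27)=317811, f(28)=514229, f(29)=832040, f(30)=1346269, f(31)=2178309, f(32)=3524578, f(33)=5702887, f(34)=9227465, f(35)=14930352, f(36)=24157817, f(37)=39088169, f(38)=63245986, f(39)=102334155, f(40)=165580141, f(41)=267914296, f(42)=433494437, f(43)=701408733, f(44)=1134903170.

Final answer: 1134903170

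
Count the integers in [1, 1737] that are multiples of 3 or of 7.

Multiples of 3: 579. Multiples of 7: 248. Of both (lcm=21): 82.
By inclusion-exclusion: 579 + 248 - 82.

Final answer: 745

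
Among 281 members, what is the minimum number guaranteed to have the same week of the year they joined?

There are 52 possible values for week of the year they joined. With 281 members and 52 categories, by pigeonhole: ceiling(281/52).

Final answer: 6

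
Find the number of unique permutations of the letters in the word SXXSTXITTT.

Letters (I:1, S:2, T:4, X:3). Total letters: 10.
Permutations = 10!/(4! x 3! x 2!).

Final answer: 12600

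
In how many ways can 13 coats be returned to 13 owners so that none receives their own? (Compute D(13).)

Derangements satisfy D(n) = (n-1)(D(n-1) + D(n-2)), starting from D(0)=1, D(1)=0.
D(2) = 1 x (0 + 1) = 1
D(3) = 2 x (1 + 0) = 2
D(4) = 3 x (2 + 1) = 9
D(5) = 4 x (9 + 2) = 44
D(6) = 5 x (44 + 9) = 265
D(7) = 6 x (265 + 44) = 1854
D(8) = 7 x (1854 + 265) = 14833
D(9) = 8 x (14833 + 1854) = 133496
D(10) = 9 x (133496 + 14833) = 1334961
D(11) = 10 x (1334961 + 133496) = 14684570
D(12) = 11 x (14684570 + 1334961) = 176214841
D(13) = 12 x (D(12) + D(11)) = 12 x (176214841 + 14684570)

Final answer: D(13) = 2290792932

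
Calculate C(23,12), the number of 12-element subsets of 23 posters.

C(23,12) = 23!/(12! x 11!).

Final answer: \binom{23}{12} = 1352078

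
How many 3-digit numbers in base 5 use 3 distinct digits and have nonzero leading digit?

The leading digit has 4 choices (anything but zero); the next has 4 (anything but the first), then 3, and so on, one fewer each time.
Total: 4 x 4 x 3.

Final answer: 48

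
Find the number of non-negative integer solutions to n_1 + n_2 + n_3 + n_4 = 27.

Stars and bars with 27 stars and 3 bars:
C(27+4-1, 4-1) = C(30,3).

Final answer: C(30,3) = 4060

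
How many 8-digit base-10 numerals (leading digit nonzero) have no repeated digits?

First digit: 9 (nonzero). Second: 9 (not first). Third: 8, etc.
Total: 9 x 9 x 8 x 7 x 6 x 5 x 4 x 3.

Final answer: 1632960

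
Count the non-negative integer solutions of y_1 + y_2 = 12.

Stars and bars with 12 stars and 1 bars:
C(12+2-1, 2-1) = C(13,1).

Final answer: C(13,1) = 13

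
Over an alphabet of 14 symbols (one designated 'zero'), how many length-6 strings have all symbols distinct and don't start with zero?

First digit: 13 (nonzero). Second: 13 (not first). Third: 12, etc.
Total: 13 x 13 x 12 x 11 x 10 x 9.

Final answer: 2007720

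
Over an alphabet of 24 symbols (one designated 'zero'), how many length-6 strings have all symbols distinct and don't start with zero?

First digit: 23 (nonzero). Second: 23 (not first). Third: 22, etc.
Total: 23 x 23 x 22 x 21 x 20 x 19.

Final answer: 92871240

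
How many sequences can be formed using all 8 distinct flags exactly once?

The number of ways to arrange 8 distinct objects is 8!.

Final answer: 8! = 40320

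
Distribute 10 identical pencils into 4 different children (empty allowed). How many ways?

Stars and bars: C(n+k-1, k-1) = C(13,3).

Final answer: C(13,3) = 286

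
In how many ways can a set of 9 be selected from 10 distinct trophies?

C(10,9) = 10!/(9! x 1!).

Final answer: \binom{10}{9} = 10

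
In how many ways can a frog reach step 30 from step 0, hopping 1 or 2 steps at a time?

Let f(n) be the number of climbs. Removing the last move (1 or 2 steps) gives f(n) = f(n-1) + f(n-2); base cases f(1)=1, f(2)=2.
Building up term by term: f(1)=1, f(2)=2, f(3)=3, f(4)=5, f(5)=8, f(6)=13, f(7)=21, f(8)=34, f(9)=55, f(10)=89, f(11)=144, f(12)=233, f(13)=377, f(14)=610, f(15)=987, f(16)=1597, f(17)=2584, f(18)=4181, f(19)=6765, f(20)=10946, f(21)=17711, f(22)=28657, f(23)=46368, f(24)=75025, f(25)=121393, f(26)=196418, f(27)=317811, f(28)=514229, f(29)=832040, f(30)=1346269.

Final answer: 1346269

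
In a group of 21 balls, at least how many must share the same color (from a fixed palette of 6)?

There are 6 possible values for color (from a fixed palette of 6). With 21 balls and 6 categories, by pigeonhole: ceiling(21/6).

Final answer: 4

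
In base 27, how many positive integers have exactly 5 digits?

These are the integers in [27^4, 27^5), so the count is 27^5 - 27^4 = 26 x 27^4.

Final answer: 13817466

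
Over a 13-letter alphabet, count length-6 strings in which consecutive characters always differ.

First character: 13 choices. Each subsequent: 12 choices (must differ from the previous one).
Total: 13 x 12^5.

Final answer: 13 x 12^{5} = 3234816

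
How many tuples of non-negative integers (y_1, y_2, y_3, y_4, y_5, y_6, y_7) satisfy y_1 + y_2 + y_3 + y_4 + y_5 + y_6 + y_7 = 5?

Stars and bars with 5 stars and 6 bars:
C(5+7-1, 7-1) = C(11,6).

Final answer: C(11,6) = 462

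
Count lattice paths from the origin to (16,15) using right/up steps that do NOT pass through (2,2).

Total paths to (16,15): C(31,15) = 300540195.
Paths through (2,2): C(4,2) x C(27,13) = 120349800.
Avoiding (2,2): 300540195 - 120349800.

Final answer: 180190395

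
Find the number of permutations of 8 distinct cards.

The number of ways to arrange 8 distinct objects is 8!.

Final answer: 8! = 40320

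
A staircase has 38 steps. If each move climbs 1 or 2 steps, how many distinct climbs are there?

Let f(n) be the number of climbs. Removing the last move (1 or 2 steps) gives f(n) = f(n-1) + f(n-2); base cases f(1)=1, f(2)=2.
Computing successive values: f(1)=1, f(2)=2, f(3)=3, f(4)=5, f(5)=8, f(6)=13, f(7)=21, f(8)=34, f(9)=55, f(10)=89, f(11)=144, f(12)=233, f(13)=377, f(14)=610, f(15)=987, f(16)=1597, f(17)=2584, f(18)=4181, f(19)=6765, f(20)=10946, f(21)=17711, f(22)=28657, f(23)=46368, f(24)=75025, f(25)=121393, f(26)=196418, f(27)=317811, f(28)=514229, f(29)=832040, f(30)=1346269, f(31)=2178309, f(32)=3524578, f(33)=5702887, f(34)=9227465, f(35)=14930352, f(36)=24157817, f(37)=39088169, f(38)=63245986.

Final answer: 63245986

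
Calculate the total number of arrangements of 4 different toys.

The number of ways to arrange 4 distinct objects is 4!.

Final answer: 4! = 24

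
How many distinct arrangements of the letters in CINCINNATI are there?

Letters (A:1, C:2, I:3, N:3, T:1). Total letters: 10.
Permutations = 10!/(3! x 3! x 2!).

Final answer: 50400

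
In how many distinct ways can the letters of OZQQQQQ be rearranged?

Letters (O:1, Q:5, Z:1). Total letters: 7.
Permutations = 7!/(5!).

Final answer: 42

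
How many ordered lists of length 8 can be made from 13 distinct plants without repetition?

P(13,8) = 13!/(13-8)! = 13!/5!.

Final answer: P(13,8) = 51891840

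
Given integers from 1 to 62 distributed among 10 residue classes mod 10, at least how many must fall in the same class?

By pigeonhole with 62 objects and 10 categories: ceiling(62/10).

Final answer: 7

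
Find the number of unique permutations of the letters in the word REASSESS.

Letters (A:1, E:2, R:1, S:4). Total letters: 8.
Permutations = 8!/(4! x 2!).

Final answer: 840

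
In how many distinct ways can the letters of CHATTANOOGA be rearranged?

Letters (A:3, C:1, G:1, H:1, N:1, O:2, T:2). Total letters: 11.
Permutations = 11!/(3! x 2! x 2!).

Final answer: 1663200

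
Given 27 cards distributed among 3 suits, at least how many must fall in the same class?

By pigeonhole with 27 objects and 3 categories: ceiling(27/3).

Final answer: 9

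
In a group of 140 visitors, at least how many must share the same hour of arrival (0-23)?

There are 24 possible values for hour of arrival (0-23). With 140 visitors and 24 categories, by pigeonhole: ceiling(140/24).

Final answer: 6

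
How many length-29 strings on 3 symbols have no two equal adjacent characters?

Let g(n) count such strings. g(1) = 3, and each valid string of length n-1 extends in 2 ways (any symbol but the last), so g(n) = 2 g(n-1).
Total: g(29) = 3 x 2^28.

Final answer: 3 x 2^{28} = 805306368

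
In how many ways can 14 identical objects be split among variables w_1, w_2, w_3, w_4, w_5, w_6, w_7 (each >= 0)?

Stars and bars with 14 stars and 6 bars:
C(14+7-1, 7-1) = C(20,6).

Final answer: C(20,6) = 38760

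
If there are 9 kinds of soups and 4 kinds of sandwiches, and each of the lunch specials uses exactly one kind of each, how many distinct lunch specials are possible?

By the multiplication principle: 9 x 4.

Final answer: 36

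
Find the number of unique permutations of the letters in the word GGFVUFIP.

Letters (F:2, G:2, I:1, P:1, U:1, V:1). Total letters: 8.
Permutations = 8!/(2! x 2!).

Final answer: 10080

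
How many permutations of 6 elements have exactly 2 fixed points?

Choose which 2 elements are fixed: C(6,2) = 15.
Derange the remaining 4 using D(j) = (j-1)(D(j-1) + D(j-2)), D(0)=1, D(1)=0: D(2)=1, D(3)=2, D(4)=9.
Total: 15 x 9.

Final answer: C(6,2) D(4) = 135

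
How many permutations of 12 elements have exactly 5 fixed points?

Choose which 5 elements are fixed: C(12,5) = 792.
Derange the remaining 7 using D(j) = (j-1)(D(j-1) + D(j-2)), D(0)=1, D(1)=0: D(2)=1, D(3)=2, D(4)=9, D(5)=44, D(6)=265, D(7)=1854.
Total: 792 x 1854.

Final answer: C(12,5) D(7) = 1468368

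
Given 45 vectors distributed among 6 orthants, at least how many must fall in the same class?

By pigeonhole with 45 objects and 6 categories: ceiling(45/6).

Final answer: 8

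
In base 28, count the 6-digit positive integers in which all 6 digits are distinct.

The leading digit has 27 choices (anything but zero); the next has 27 (anything but the first), then 26, and so on, one fewer each time.
Total: 27 x 27 x 26 x 25 x 24 x 23.

Final answer: 261565200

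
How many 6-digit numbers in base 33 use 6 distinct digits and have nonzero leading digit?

First digit: 32 (nonzero). Second: 32 (not first). Third: 31, etc.
Total: 32 x 32 x 31 x 30 x 29 x 28.

Final answer: 773283840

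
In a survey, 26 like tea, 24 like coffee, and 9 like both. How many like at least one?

|A union B| = |A| + |B| - |A intersect B| = 26 + 24 - 9.

Final answer: 41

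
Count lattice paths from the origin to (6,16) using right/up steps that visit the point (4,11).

Paths (0,0)->(4,11): C(15,11) = 1365.
Paths (4,11)->(6,16): C(7,5) = 21.
By multiplication principle: 1365 x 21.

Final answer: 28665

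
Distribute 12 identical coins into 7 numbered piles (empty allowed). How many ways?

Stars and bars: C(n+k-1, k-1) = C(18,6).

Final answer: C(18,6) = 18564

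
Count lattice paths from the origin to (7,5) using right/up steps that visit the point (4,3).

Paths (0,0)->(4,3): C(7,3) = 35.
Paths (4,3)->(7,5): C(5,2) = 10.
By multiplication principle: 35 x 10.

Final answer: 350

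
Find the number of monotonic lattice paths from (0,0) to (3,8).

Each path has 3 right steps and 8 up steps in some order (11 steps total).
Choose which 8 of the 11 steps are up: C(11,8).

Final answer: C(11,8) = 165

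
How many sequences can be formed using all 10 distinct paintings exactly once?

The number of ways to arrange 10 distinct objects is 10!.

Final answer: 10! = 3628800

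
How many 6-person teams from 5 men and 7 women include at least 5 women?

Sum over valid woman counts:
C(7,5)C(5,1) = 105
C(7,6)C(5,0) = 7
Total: 105 + 7.

Final answer: 112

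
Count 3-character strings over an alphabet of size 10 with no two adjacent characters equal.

First character: 10 choices. Each subsequent: 9 choices (must differ from the previous one).
Total: 10 x 9^2.

Final answer: 10 x 9^{2} = 810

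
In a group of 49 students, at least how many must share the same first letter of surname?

There are 26 possible values for first letter of surname. With 49 students and 26 categories, by pigeonhole: ceiling(49/26).

Final answer: 2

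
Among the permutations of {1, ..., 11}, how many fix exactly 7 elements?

Choose which 7 elements are fixed: C(11,7) = 330.
Derange the remaining 4 using D(j) = (j-1)(D(j-1) + D(j-2)), D(0)=1, D(1)=0: D(2)=1, D(3)=2, D(4)=9.
Total: 330 x 9.

Final answer: C(11,7) D(4) = 2970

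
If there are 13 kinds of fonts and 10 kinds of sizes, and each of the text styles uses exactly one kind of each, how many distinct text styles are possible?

By the multiplication principle: 13 x 10.

Final answer: 130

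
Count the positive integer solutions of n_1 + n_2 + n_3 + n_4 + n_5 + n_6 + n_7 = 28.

Substitute n'_i = n_i - 1 (so n'_i >= 0). Then sum n'_i = 28 - 7 = 21.
Stars and bars: C(21+7-1, 7-1) = C(27,6).

Final answer: C(27,6) = 296010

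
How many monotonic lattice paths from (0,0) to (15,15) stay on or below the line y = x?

Total monotonic paths to (15,15): C(30,15) = 155117520.
Reflecting each bad path at its first crossing gives a bijection with paths to (14,16): C(30,16) = 145422675.
Valid Dyck paths: 155117520 - 145422675.
(Check: C(30,15) - C(30,16) = C(30,15)/16, the Catalan number C_{15}.)

Final answer: C_{15} = 9694845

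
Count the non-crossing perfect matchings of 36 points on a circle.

This is a standard Catalan-number count: the answer is C_n. Here n = 36/2 = 18.
C_n = C(2n,n)/(n+1), so C_{18} = C(36,18)/19 = 9075135300/19.

Final answer: C_{18} = 477638700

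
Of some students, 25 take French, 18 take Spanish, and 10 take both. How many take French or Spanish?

|A union B| = |A| + |B| - |A intersect B| = 25 + 18 - 10.

Final answer: 33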